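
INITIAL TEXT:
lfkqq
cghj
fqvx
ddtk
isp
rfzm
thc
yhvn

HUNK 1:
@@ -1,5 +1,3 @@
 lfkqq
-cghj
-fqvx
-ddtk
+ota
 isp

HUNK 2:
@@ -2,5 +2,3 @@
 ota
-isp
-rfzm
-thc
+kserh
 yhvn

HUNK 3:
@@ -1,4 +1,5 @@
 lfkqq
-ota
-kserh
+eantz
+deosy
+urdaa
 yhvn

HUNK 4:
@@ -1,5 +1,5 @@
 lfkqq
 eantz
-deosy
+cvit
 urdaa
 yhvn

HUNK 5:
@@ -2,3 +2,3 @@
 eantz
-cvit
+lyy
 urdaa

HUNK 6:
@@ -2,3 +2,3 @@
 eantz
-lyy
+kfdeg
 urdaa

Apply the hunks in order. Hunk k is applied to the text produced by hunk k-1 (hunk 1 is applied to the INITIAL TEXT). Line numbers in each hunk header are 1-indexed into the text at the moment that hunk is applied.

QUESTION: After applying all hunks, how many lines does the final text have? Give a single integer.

Hunk 1: at line 1 remove [cghj,fqvx,ddtk] add [ota] -> 6 lines: lfkqq ota isp rfzm thc yhvn
Hunk 2: at line 2 remove [isp,rfzm,thc] add [kserh] -> 4 lines: lfkqq ota kserh yhvn
Hunk 3: at line 1 remove [ota,kserh] add [eantz,deosy,urdaa] -> 5 lines: lfkqq eantz deosy urdaa yhvn
Hunk 4: at line 1 remove [deosy] add [cvit] -> 5 lines: lfkqq eantz cvit urdaa yhvn
Hunk 5: at line 2 remove [cvit] add [lyy] -> 5 lines: lfkqq eantz lyy urdaa yhvn
Hunk 6: at line 2 remove [lyy] add [kfdeg] -> 5 lines: lfkqq eantz kfdeg urdaa yhvn
Final line count: 5

Answer: 5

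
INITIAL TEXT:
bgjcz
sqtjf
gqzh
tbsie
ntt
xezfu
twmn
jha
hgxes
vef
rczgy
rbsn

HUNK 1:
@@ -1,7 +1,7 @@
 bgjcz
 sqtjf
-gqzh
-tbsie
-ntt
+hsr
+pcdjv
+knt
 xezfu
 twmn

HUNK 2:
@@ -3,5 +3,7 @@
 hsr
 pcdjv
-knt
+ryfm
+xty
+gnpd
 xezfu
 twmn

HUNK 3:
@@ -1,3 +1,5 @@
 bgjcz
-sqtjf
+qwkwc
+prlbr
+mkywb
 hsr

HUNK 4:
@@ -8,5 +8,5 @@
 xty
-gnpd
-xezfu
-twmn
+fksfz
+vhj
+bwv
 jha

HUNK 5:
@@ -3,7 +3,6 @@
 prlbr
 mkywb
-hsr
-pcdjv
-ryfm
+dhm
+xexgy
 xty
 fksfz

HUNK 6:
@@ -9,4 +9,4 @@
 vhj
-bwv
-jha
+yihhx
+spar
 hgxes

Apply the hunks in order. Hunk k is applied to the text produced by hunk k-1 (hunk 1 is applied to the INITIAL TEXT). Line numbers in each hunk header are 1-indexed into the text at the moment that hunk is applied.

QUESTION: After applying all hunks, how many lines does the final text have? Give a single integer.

Hunk 1: at line 1 remove [gqzh,tbsie,ntt] add [hsr,pcdjv,knt] -> 12 lines: bgjcz sqtjf hsr pcdjv knt xezfu twmn jha hgxes vef rczgy rbsn
Hunk 2: at line 3 remove [knt] add [ryfm,xty,gnpd] -> 14 lines: bgjcz sqtjf hsr pcdjv ryfm xty gnpd xezfu twmn jha hgxes vef rczgy rbsn
Hunk 3: at line 1 remove [sqtjf] add [qwkwc,prlbr,mkywb] -> 16 lines: bgjcz qwkwc prlbr mkywb hsr pcdjv ryfm xty gnpd xezfu twmn jha hgxes vef rczgy rbsn
Hunk 4: at line 8 remove [gnpd,xezfu,twmn] add [fksfz,vhj,bwv] -> 16 lines: bgjcz qwkwc prlbr mkywb hsr pcdjv ryfm xty fksfz vhj bwv jha hgxes vef rczgy rbsn
Hunk 5: at line 3 remove [hsr,pcdjv,ryfm] add [dhm,xexgy] -> 15 lines: bgjcz qwkwc prlbr mkywb dhm xexgy xty fksfz vhj bwv jha hgxes vef rczgy rbsn
Hunk 6: at line 9 remove [bwv,jha] add [yihhx,spar] -> 15 lines: bgjcz qwkwc prlbr mkywb dhm xexgy xty fksfz vhj yihhx spar hgxes vef rczgy rbsn
Final line count: 15

Answer: 15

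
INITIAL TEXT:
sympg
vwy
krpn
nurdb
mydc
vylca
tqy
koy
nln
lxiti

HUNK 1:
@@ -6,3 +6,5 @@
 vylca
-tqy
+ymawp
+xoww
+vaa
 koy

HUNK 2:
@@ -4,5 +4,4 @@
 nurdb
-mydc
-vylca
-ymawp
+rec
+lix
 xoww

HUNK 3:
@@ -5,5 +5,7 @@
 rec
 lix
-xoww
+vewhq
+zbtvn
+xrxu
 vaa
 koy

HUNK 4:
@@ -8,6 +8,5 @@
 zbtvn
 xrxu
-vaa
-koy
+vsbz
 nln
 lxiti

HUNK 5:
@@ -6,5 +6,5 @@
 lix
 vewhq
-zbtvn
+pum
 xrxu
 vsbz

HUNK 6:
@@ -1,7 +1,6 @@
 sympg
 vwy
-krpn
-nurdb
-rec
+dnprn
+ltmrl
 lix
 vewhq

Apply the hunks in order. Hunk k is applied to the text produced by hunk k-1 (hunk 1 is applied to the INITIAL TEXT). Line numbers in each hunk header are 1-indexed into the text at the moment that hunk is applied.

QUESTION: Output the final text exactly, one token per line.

Answer: sympg
vwy
dnprn
ltmrl
lix
vewhq
pum
xrxu
vsbz
nln
lxiti

Derivation:
Hunk 1: at line 6 remove [tqy] add [ymawp,xoww,vaa] -> 12 lines: sympg vwy krpn nurdb mydc vylca ymawp xoww vaa koy nln lxiti
Hunk 2: at line 4 remove [mydc,vylca,ymawp] add [rec,lix] -> 11 lines: sympg vwy krpn nurdb rec lix xoww vaa koy nln lxiti
Hunk 3: at line 5 remove [xoww] add [vewhq,zbtvn,xrxu] -> 13 lines: sympg vwy krpn nurdb rec lix vewhq zbtvn xrxu vaa koy nln lxiti
Hunk 4: at line 8 remove [vaa,koy] add [vsbz] -> 12 lines: sympg vwy krpn nurdb rec lix vewhq zbtvn xrxu vsbz nln lxiti
Hunk 5: at line 6 remove [zbtvn] add [pum] -> 12 lines: sympg vwy krpn nurdb rec lix vewhq pum xrxu vsbz nln lxiti
Hunk 6: at line 1 remove [krpn,nurdb,rec] add [dnprn,ltmrl] -> 11 lines: sympg vwy dnprn ltmrl lix vewhq pum xrxu vsbz nln lxiti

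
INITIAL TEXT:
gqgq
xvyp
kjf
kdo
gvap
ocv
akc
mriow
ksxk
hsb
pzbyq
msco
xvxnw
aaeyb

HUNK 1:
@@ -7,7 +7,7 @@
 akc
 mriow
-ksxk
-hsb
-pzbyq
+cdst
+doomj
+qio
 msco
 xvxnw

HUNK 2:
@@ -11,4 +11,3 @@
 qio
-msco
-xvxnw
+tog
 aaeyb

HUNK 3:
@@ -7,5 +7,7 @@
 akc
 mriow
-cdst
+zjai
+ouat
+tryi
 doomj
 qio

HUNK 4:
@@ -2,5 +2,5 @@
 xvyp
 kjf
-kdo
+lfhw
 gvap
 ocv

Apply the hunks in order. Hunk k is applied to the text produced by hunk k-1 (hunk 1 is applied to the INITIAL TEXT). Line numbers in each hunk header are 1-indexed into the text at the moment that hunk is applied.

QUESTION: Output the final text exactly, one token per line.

Hunk 1: at line 7 remove [ksxk,hsb,pzbyq] add [cdst,doomj,qio] -> 14 lines: gqgq xvyp kjf kdo gvap ocv akc mriow cdst doomj qio msco xvxnw aaeyb
Hunk 2: at line 11 remove [msco,xvxnw] add [tog] -> 13 lines: gqgq xvyp kjf kdo gvap ocv akc mriow cdst doomj qio tog aaeyb
Hunk 3: at line 7 remove [cdst] add [zjai,ouat,tryi] -> 15 lines: gqgq xvyp kjf kdo gvap ocv akc mriow zjai ouat tryi doomj qio tog aaeyb
Hunk 4: at line 2 remove [kdo] add [lfhw] -> 15 lines: gqgq xvyp kjf lfhw gvap ocv akc mriow zjai ouat tryi doomj qio tog aaeyb

Answer: gqgq
xvyp
kjf
lfhw
gvap
ocv
akc
mriow
zjai
ouat
tryi
doomj
qio
tog
aaeyb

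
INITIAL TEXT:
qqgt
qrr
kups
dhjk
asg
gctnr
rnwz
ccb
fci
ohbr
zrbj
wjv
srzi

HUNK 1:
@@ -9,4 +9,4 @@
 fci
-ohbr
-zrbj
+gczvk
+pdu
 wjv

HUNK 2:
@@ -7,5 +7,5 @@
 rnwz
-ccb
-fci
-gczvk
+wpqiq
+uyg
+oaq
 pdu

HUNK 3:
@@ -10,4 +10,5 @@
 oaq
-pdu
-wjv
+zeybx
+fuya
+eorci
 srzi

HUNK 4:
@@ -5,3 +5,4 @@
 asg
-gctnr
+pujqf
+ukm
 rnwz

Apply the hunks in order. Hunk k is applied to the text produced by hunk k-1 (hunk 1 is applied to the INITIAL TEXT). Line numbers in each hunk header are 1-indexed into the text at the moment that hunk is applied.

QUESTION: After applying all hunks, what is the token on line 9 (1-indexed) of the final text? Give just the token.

Answer: wpqiq

Derivation:
Hunk 1: at line 9 remove [ohbr,zrbj] add [gczvk,pdu] -> 13 lines: qqgt qrr kups dhjk asg gctnr rnwz ccb fci gczvk pdu wjv srzi
Hunk 2: at line 7 remove [ccb,fci,gczvk] add [wpqiq,uyg,oaq] -> 13 lines: qqgt qrr kups dhjk asg gctnr rnwz wpqiq uyg oaq pdu wjv srzi
Hunk 3: at line 10 remove [pdu,wjv] add [zeybx,fuya,eorci] -> 14 lines: qqgt qrr kups dhjk asg gctnr rnwz wpqiq uyg oaq zeybx fuya eorci srzi
Hunk 4: at line 5 remove [gctnr] add [pujqf,ukm] -> 15 lines: qqgt qrr kups dhjk asg pujqf ukm rnwz wpqiq uyg oaq zeybx fuya eorci srzi
Final line 9: wpqiq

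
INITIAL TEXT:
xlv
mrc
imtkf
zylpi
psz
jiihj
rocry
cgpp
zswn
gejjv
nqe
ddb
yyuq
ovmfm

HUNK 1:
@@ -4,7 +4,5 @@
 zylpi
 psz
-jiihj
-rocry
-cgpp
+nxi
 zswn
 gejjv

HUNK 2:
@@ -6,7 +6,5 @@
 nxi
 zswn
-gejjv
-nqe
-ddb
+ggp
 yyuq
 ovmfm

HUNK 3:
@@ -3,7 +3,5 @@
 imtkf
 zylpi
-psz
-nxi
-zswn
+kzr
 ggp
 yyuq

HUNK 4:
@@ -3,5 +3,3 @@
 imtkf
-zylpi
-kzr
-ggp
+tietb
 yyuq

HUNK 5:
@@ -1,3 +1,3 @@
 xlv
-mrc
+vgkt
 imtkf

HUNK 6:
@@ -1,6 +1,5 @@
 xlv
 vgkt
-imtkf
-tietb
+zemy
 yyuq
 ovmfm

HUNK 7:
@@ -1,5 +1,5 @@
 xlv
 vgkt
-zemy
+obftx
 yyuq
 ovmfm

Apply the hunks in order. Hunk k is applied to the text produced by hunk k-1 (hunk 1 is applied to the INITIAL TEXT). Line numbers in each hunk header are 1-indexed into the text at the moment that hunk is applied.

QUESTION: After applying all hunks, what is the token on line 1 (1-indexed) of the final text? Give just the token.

Hunk 1: at line 4 remove [jiihj,rocry,cgpp] add [nxi] -> 12 lines: xlv mrc imtkf zylpi psz nxi zswn gejjv nqe ddb yyuq ovmfm
Hunk 2: at line 6 remove [gejjv,nqe,ddb] add [ggp] -> 10 lines: xlv mrc imtkf zylpi psz nxi zswn ggp yyuq ovmfm
Hunk 3: at line 3 remove [psz,nxi,zswn] add [kzr] -> 8 lines: xlv mrc imtkf zylpi kzr ggp yyuq ovmfm
Hunk 4: at line 3 remove [zylpi,kzr,ggp] add [tietb] -> 6 lines: xlv mrc imtkf tietb yyuq ovmfm
Hunk 5: at line 1 remove [mrc] add [vgkt] -> 6 lines: xlv vgkt imtkf tietb yyuq ovmfm
Hunk 6: at line 1 remove [imtkf,tietb] add [zemy] -> 5 lines: xlv vgkt zemy yyuq ovmfm
Hunk 7: at line 1 remove [zemy] add [obftx] -> 5 lines: xlv vgkt obftx yyuq ovmfm
Final line 1: xlv

Answer: xlv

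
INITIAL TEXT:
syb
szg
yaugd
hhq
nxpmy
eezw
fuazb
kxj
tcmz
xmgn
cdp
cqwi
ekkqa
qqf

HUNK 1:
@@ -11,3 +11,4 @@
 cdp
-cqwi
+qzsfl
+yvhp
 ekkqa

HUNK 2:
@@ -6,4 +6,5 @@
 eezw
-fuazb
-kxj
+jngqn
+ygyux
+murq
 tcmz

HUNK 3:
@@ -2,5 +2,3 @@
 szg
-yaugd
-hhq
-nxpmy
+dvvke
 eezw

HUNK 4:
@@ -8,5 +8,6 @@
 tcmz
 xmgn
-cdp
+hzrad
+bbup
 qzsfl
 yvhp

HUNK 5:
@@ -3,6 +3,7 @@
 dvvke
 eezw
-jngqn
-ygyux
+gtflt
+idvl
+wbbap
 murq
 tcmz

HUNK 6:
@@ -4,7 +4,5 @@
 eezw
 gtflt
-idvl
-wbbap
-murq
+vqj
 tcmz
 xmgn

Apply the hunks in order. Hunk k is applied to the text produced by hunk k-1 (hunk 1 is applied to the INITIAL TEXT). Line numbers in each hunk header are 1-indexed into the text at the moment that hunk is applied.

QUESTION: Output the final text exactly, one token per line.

Answer: syb
szg
dvvke
eezw
gtflt
vqj
tcmz
xmgn
hzrad
bbup
qzsfl
yvhp
ekkqa
qqf

Derivation:
Hunk 1: at line 11 remove [cqwi] add [qzsfl,yvhp] -> 15 lines: syb szg yaugd hhq nxpmy eezw fuazb kxj tcmz xmgn cdp qzsfl yvhp ekkqa qqf
Hunk 2: at line 6 remove [fuazb,kxj] add [jngqn,ygyux,murq] -> 16 lines: syb szg yaugd hhq nxpmy eezw jngqn ygyux murq tcmz xmgn cdp qzsfl yvhp ekkqa qqf
Hunk 3: at line 2 remove [yaugd,hhq,nxpmy] add [dvvke] -> 14 lines: syb szg dvvke eezw jngqn ygyux murq tcmz xmgn cdp qzsfl yvhp ekkqa qqf
Hunk 4: at line 8 remove [cdp] add [hzrad,bbup] -> 15 lines: syb szg dvvke eezw jngqn ygyux murq tcmz xmgn hzrad bbup qzsfl yvhp ekkqa qqf
Hunk 5: at line 3 remove [jngqn,ygyux] add [gtflt,idvl,wbbap] -> 16 lines: syb szg dvvke eezw gtflt idvl wbbap murq tcmz xmgn hzrad bbup qzsfl yvhp ekkqa qqf
Hunk 6: at line 4 remove [idvl,wbbap,murq] add [vqj] -> 14 lines: syb szg dvvke eezw gtflt vqj tcmz xmgn hzrad bbup qzsfl yvhp ekkqa qqf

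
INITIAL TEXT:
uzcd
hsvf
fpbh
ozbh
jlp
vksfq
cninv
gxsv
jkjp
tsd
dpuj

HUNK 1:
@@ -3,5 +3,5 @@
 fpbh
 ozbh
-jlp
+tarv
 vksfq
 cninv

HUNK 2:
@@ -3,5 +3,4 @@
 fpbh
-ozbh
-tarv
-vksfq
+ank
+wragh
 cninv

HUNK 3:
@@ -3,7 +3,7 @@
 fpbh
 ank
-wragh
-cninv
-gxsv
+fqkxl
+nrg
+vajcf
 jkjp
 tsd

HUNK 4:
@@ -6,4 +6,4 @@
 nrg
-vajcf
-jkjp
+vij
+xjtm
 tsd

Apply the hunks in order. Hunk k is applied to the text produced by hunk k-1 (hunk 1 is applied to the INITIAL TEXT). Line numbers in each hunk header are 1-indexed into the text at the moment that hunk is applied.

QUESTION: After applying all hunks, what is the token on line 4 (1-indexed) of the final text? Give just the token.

Hunk 1: at line 3 remove [jlp] add [tarv] -> 11 lines: uzcd hsvf fpbh ozbh tarv vksfq cninv gxsv jkjp tsd dpuj
Hunk 2: at line 3 remove [ozbh,tarv,vksfq] add [ank,wragh] -> 10 lines: uzcd hsvf fpbh ank wragh cninv gxsv jkjp tsd dpuj
Hunk 3: at line 3 remove [wragh,cninv,gxsv] add [fqkxl,nrg,vajcf] -> 10 lines: uzcd hsvf fpbh ank fqkxl nrg vajcf jkjp tsd dpuj
Hunk 4: at line 6 remove [vajcf,jkjp] add [vij,xjtm] -> 10 lines: uzcd hsvf fpbh ank fqkxl nrg vij xjtm tsd dpuj
Final line 4: ank

Answer: ank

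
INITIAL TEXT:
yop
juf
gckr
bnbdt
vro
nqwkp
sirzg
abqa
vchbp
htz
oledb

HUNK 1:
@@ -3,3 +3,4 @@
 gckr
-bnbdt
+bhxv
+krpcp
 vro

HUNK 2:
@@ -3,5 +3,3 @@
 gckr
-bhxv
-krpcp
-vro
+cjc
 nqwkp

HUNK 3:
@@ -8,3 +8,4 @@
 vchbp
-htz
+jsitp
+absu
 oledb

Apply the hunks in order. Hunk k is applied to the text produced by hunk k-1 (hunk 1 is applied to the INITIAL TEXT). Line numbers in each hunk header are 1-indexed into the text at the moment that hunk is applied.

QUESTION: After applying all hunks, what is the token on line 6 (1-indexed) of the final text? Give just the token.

Hunk 1: at line 3 remove [bnbdt] add [bhxv,krpcp] -> 12 lines: yop juf gckr bhxv krpcp vro nqwkp sirzg abqa vchbp htz oledb
Hunk 2: at line 3 remove [bhxv,krpcp,vro] add [cjc] -> 10 lines: yop juf gckr cjc nqwkp sirzg abqa vchbp htz oledb
Hunk 3: at line 8 remove [htz] add [jsitp,absu] -> 11 lines: yop juf gckr cjc nqwkp sirzg abqa vchbp jsitp absu oledb
Final line 6: sirzg

Answer: sirzg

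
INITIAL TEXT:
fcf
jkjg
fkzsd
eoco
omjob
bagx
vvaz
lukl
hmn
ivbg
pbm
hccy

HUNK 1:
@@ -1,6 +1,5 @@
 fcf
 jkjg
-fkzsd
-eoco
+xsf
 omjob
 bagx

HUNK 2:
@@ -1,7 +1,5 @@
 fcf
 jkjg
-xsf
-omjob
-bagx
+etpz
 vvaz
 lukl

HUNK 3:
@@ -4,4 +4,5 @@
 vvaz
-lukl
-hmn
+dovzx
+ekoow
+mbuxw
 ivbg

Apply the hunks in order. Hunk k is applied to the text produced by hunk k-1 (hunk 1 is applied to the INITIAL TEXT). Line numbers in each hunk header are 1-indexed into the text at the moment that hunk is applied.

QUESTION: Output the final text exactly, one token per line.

Hunk 1: at line 1 remove [fkzsd,eoco] add [xsf] -> 11 lines: fcf jkjg xsf omjob bagx vvaz lukl hmn ivbg pbm hccy
Hunk 2: at line 1 remove [xsf,omjob,bagx] add [etpz] -> 9 lines: fcf jkjg etpz vvaz lukl hmn ivbg pbm hccy
Hunk 3: at line 4 remove [lukl,hmn] add [dovzx,ekoow,mbuxw] -> 10 lines: fcf jkjg etpz vvaz dovzx ekoow mbuxw ivbg pbm hccy

Answer: fcf
jkjg
etpz
vvaz
dovzx
ekoow
mbuxw
ivbg
pbm
hccy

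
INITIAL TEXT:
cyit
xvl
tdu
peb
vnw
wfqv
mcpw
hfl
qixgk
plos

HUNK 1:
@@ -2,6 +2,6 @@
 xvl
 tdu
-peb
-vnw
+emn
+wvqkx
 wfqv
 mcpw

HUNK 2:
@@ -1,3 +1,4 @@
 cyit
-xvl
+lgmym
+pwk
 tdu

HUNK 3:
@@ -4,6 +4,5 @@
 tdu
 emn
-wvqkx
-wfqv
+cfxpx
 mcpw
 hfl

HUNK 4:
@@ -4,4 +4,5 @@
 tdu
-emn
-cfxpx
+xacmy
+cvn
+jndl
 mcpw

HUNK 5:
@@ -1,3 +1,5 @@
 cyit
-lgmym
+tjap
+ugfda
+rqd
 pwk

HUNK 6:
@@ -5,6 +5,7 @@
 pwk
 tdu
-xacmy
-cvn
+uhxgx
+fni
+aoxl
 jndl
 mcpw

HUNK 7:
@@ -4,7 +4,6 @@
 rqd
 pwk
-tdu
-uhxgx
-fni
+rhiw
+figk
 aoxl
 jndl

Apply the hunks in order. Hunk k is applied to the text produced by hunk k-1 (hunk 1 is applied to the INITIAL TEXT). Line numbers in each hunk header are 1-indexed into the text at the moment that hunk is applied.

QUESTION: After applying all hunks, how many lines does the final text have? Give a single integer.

Answer: 13

Derivation:
Hunk 1: at line 2 remove [peb,vnw] add [emn,wvqkx] -> 10 lines: cyit xvl tdu emn wvqkx wfqv mcpw hfl qixgk plos
Hunk 2: at line 1 remove [xvl] add [lgmym,pwk] -> 11 lines: cyit lgmym pwk tdu emn wvqkx wfqv mcpw hfl qixgk plos
Hunk 3: at line 4 remove [wvqkx,wfqv] add [cfxpx] -> 10 lines: cyit lgmym pwk tdu emn cfxpx mcpw hfl qixgk plos
Hunk 4: at line 4 remove [emn,cfxpx] add [xacmy,cvn,jndl] -> 11 lines: cyit lgmym pwk tdu xacmy cvn jndl mcpw hfl qixgk plos
Hunk 5: at line 1 remove [lgmym] add [tjap,ugfda,rqd] -> 13 lines: cyit tjap ugfda rqd pwk tdu xacmy cvn jndl mcpw hfl qixgk plos
Hunk 6: at line 5 remove [xacmy,cvn] add [uhxgx,fni,aoxl] -> 14 lines: cyit tjap ugfda rqd pwk tdu uhxgx fni aoxl jndl mcpw hfl qixgk plos
Hunk 7: at line 4 remove [tdu,uhxgx,fni] add [rhiw,figk] -> 13 lines: cyit tjap ugfda rqd pwk rhiw figk aoxl jndl mcpw hfl qixgk plos
Final line count: 13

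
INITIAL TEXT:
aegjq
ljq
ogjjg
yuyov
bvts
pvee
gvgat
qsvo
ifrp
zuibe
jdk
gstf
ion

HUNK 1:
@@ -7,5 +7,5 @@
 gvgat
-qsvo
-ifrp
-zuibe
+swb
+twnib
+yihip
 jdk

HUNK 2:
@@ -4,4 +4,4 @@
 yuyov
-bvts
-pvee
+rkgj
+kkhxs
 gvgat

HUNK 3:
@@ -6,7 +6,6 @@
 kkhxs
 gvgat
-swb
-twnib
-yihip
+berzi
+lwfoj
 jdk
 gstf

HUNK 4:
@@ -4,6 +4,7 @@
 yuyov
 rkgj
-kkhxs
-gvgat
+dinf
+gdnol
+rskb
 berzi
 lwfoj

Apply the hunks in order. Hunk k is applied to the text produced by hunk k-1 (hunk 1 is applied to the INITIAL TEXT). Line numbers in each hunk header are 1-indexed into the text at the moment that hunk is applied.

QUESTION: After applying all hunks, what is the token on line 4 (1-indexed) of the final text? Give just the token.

Hunk 1: at line 7 remove [qsvo,ifrp,zuibe] add [swb,twnib,yihip] -> 13 lines: aegjq ljq ogjjg yuyov bvts pvee gvgat swb twnib yihip jdk gstf ion
Hunk 2: at line 4 remove [bvts,pvee] add [rkgj,kkhxs] -> 13 lines: aegjq ljq ogjjg yuyov rkgj kkhxs gvgat swb twnib yihip jdk gstf ion
Hunk 3: at line 6 remove [swb,twnib,yihip] add [berzi,lwfoj] -> 12 lines: aegjq ljq ogjjg yuyov rkgj kkhxs gvgat berzi lwfoj jdk gstf ion
Hunk 4: at line 4 remove [kkhxs,gvgat] add [dinf,gdnol,rskb] -> 13 lines: aegjq ljq ogjjg yuyov rkgj dinf gdnol rskb berzi lwfoj jdk gstf ion
Final line 4: yuyov

Answer: yuyov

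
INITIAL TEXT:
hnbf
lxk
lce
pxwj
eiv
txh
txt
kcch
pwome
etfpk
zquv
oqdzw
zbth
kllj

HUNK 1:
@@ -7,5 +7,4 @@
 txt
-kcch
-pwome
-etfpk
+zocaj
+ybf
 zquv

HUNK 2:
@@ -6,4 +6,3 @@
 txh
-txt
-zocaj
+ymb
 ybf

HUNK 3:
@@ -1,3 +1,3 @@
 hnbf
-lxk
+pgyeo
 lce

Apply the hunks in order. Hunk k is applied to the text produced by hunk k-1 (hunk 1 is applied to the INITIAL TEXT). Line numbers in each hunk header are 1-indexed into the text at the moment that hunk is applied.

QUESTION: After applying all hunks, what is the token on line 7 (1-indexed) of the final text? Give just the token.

Hunk 1: at line 7 remove [kcch,pwome,etfpk] add [zocaj,ybf] -> 13 lines: hnbf lxk lce pxwj eiv txh txt zocaj ybf zquv oqdzw zbth kllj
Hunk 2: at line 6 remove [txt,zocaj] add [ymb] -> 12 lines: hnbf lxk lce pxwj eiv txh ymb ybf zquv oqdzw zbth kllj
Hunk 3: at line 1 remove [lxk] add [pgyeo] -> 12 lines: hnbf pgyeo lce pxwj eiv txh ymb ybf zquv oqdzw zbth kllj
Final line 7: ymb

Answer: ymb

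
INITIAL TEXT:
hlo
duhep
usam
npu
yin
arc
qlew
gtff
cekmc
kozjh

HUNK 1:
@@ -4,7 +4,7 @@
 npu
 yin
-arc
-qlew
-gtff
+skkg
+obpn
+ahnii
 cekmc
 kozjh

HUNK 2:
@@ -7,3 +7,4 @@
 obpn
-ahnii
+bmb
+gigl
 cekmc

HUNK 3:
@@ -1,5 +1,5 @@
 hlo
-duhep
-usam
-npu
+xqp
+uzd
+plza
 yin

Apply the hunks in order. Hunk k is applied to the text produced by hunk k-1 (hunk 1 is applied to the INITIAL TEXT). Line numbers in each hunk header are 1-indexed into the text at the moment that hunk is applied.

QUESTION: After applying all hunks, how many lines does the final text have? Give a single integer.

Answer: 11

Derivation:
Hunk 1: at line 4 remove [arc,qlew,gtff] add [skkg,obpn,ahnii] -> 10 lines: hlo duhep usam npu yin skkg obpn ahnii cekmc kozjh
Hunk 2: at line 7 remove [ahnii] add [bmb,gigl] -> 11 lines: hlo duhep usam npu yin skkg obpn bmb gigl cekmc kozjh
Hunk 3: at line 1 remove [duhep,usam,npu] add [xqp,uzd,plza] -> 11 lines: hlo xqp uzd plza yin skkg obpn bmb gigl cekmc kozjh
Final line count: 11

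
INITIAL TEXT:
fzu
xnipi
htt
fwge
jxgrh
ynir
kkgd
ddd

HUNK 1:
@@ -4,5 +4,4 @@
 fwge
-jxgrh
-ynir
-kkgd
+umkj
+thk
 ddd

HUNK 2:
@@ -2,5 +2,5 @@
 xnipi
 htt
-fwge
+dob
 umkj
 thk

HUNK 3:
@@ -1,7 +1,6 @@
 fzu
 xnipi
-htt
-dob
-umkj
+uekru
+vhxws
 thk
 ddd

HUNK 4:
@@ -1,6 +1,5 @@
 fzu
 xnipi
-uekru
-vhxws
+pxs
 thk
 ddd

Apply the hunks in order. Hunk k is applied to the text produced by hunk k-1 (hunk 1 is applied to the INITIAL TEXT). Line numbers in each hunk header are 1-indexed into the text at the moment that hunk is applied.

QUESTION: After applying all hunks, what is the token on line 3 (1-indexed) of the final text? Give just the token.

Answer: pxs

Derivation:
Hunk 1: at line 4 remove [jxgrh,ynir,kkgd] add [umkj,thk] -> 7 lines: fzu xnipi htt fwge umkj thk ddd
Hunk 2: at line 2 remove [fwge] add [dob] -> 7 lines: fzu xnipi htt dob umkj thk ddd
Hunk 3: at line 1 remove [htt,dob,umkj] add [uekru,vhxws] -> 6 lines: fzu xnipi uekru vhxws thk ddd
Hunk 4: at line 1 remove [uekru,vhxws] add [pxs] -> 5 lines: fzu xnipi pxs thk ddd
Final line 3: pxs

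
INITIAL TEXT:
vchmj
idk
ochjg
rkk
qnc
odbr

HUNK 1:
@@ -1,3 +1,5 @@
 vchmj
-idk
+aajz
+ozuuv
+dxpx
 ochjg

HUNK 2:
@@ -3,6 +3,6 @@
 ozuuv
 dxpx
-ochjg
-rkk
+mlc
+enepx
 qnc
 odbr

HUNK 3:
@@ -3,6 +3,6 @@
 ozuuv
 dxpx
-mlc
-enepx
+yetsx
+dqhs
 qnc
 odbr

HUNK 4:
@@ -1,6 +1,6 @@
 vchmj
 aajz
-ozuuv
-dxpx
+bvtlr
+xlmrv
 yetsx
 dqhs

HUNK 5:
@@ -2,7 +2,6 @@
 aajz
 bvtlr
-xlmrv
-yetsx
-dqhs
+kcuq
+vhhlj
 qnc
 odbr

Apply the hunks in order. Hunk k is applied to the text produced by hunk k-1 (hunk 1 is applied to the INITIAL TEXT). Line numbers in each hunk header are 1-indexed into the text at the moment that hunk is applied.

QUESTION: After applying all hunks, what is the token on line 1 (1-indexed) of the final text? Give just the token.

Hunk 1: at line 1 remove [idk] add [aajz,ozuuv,dxpx] -> 8 lines: vchmj aajz ozuuv dxpx ochjg rkk qnc odbr
Hunk 2: at line 3 remove [ochjg,rkk] add [mlc,enepx] -> 8 lines: vchmj aajz ozuuv dxpx mlc enepx qnc odbr
Hunk 3: at line 3 remove [mlc,enepx] add [yetsx,dqhs] -> 8 lines: vchmj aajz ozuuv dxpx yetsx dqhs qnc odbr
Hunk 4: at line 1 remove [ozuuv,dxpx] add [bvtlr,xlmrv] -> 8 lines: vchmj aajz bvtlr xlmrv yetsx dqhs qnc odbr
Hunk 5: at line 2 remove [xlmrv,yetsx,dqhs] add [kcuq,vhhlj] -> 7 lines: vchmj aajz bvtlr kcuq vhhlj qnc odbr
Final line 1: vchmj

Answer: vchmj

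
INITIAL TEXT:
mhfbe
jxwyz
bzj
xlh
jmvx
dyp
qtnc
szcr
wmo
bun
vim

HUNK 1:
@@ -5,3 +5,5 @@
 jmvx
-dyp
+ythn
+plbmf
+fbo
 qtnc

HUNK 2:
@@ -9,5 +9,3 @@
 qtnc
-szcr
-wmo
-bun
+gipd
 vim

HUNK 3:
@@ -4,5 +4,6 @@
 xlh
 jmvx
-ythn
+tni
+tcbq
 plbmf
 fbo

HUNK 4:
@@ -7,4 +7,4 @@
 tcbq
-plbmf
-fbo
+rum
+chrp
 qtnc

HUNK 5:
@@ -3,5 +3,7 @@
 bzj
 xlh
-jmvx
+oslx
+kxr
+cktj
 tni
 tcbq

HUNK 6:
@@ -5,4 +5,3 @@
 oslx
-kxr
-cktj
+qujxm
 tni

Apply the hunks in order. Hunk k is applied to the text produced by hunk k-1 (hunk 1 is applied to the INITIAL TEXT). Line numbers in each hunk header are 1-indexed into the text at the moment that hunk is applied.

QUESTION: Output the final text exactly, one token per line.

Hunk 1: at line 5 remove [dyp] add [ythn,plbmf,fbo] -> 13 lines: mhfbe jxwyz bzj xlh jmvx ythn plbmf fbo qtnc szcr wmo bun vim
Hunk 2: at line 9 remove [szcr,wmo,bun] add [gipd] -> 11 lines: mhfbe jxwyz bzj xlh jmvx ythn plbmf fbo qtnc gipd vim
Hunk 3: at line 4 remove [ythn] add [tni,tcbq] -> 12 lines: mhfbe jxwyz bzj xlh jmvx tni tcbq plbmf fbo qtnc gipd vim
Hunk 4: at line 7 remove [plbmf,fbo] add [rum,chrp] -> 12 lines: mhfbe jxwyz bzj xlh jmvx tni tcbq rum chrp qtnc gipd vim
Hunk 5: at line 3 remove [jmvx] add [oslx,kxr,cktj] -> 14 lines: mhfbe jxwyz bzj xlh oslx kxr cktj tni tcbq rum chrp qtnc gipd vim
Hunk 6: at line 5 remove [kxr,cktj] add [qujxm] -> 13 lines: mhfbe jxwyz bzj xlh oslx qujxm tni tcbq rum chrp qtnc gipd vim

Answer: mhfbe
jxwyz
bzj
xlh
oslx
qujxm
tni
tcbq
rum
chrp
qtnc
gipd
vim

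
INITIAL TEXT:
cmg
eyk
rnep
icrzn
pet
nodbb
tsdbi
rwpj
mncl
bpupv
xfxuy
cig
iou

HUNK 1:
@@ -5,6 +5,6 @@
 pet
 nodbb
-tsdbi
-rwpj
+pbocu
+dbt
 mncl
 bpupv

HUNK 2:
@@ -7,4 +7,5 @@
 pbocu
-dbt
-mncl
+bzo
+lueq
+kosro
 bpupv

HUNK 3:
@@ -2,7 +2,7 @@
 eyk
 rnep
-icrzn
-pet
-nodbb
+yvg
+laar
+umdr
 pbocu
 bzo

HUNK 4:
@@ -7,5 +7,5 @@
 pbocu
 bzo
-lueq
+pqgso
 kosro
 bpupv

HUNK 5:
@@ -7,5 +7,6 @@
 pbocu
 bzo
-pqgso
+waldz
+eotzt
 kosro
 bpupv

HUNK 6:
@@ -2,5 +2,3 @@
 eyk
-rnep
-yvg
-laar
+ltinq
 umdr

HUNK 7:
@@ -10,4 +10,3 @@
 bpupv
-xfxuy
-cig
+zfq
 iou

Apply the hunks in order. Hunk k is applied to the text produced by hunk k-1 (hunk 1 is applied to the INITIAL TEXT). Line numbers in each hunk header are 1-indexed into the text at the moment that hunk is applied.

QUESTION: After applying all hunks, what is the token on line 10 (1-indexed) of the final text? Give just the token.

Hunk 1: at line 5 remove [tsdbi,rwpj] add [pbocu,dbt] -> 13 lines: cmg eyk rnep icrzn pet nodbb pbocu dbt mncl bpupv xfxuy cig iou
Hunk 2: at line 7 remove [dbt,mncl] add [bzo,lueq,kosro] -> 14 lines: cmg eyk rnep icrzn pet nodbb pbocu bzo lueq kosro bpupv xfxuy cig iou
Hunk 3: at line 2 remove [icrzn,pet,nodbb] add [yvg,laar,umdr] -> 14 lines: cmg eyk rnep yvg laar umdr pbocu bzo lueq kosro bpupv xfxuy cig iou
Hunk 4: at line 7 remove [lueq] add [pqgso] -> 14 lines: cmg eyk rnep yvg laar umdr pbocu bzo pqgso kosro bpupv xfxuy cig iou
Hunk 5: at line 7 remove [pqgso] add [waldz,eotzt] -> 15 lines: cmg eyk rnep yvg laar umdr pbocu bzo waldz eotzt kosro bpupv xfxuy cig iou
Hunk 6: at line 2 remove [rnep,yvg,laar] add [ltinq] -> 13 lines: cmg eyk ltinq umdr pbocu bzo waldz eotzt kosro bpupv xfxuy cig iou
Hunk 7: at line 10 remove [xfxuy,cig] add [zfq] -> 12 lines: cmg eyk ltinq umdr pbocu bzo waldz eotzt kosro bpupv zfq iou
Final line 10: bpupv

Answer: bpupv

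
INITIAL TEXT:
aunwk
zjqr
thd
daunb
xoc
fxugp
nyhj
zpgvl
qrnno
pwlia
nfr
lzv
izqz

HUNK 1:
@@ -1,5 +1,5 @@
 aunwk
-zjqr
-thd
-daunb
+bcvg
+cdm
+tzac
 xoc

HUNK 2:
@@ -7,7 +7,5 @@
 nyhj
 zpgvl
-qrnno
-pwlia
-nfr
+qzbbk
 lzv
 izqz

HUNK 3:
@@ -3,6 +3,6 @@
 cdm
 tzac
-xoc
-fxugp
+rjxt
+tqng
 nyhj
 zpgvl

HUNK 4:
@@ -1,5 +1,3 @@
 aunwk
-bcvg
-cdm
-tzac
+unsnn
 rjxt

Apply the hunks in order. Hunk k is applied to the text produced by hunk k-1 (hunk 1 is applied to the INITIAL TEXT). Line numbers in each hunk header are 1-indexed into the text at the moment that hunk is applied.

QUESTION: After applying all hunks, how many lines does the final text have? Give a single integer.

Hunk 1: at line 1 remove [zjqr,thd,daunb] add [bcvg,cdm,tzac] -> 13 lines: aunwk bcvg cdm tzac xoc fxugp nyhj zpgvl qrnno pwlia nfr lzv izqz
Hunk 2: at line 7 remove [qrnno,pwlia,nfr] add [qzbbk] -> 11 lines: aunwk bcvg cdm tzac xoc fxugp nyhj zpgvl qzbbk lzv izqz
Hunk 3: at line 3 remove [xoc,fxugp] add [rjxt,tqng] -> 11 lines: aunwk bcvg cdm tzac rjxt tqng nyhj zpgvl qzbbk lzv izqz
Hunk 4: at line 1 remove [bcvg,cdm,tzac] add [unsnn] -> 9 lines: aunwk unsnn rjxt tqng nyhj zpgvl qzbbk lzv izqz
Final line count: 9

Answer: 9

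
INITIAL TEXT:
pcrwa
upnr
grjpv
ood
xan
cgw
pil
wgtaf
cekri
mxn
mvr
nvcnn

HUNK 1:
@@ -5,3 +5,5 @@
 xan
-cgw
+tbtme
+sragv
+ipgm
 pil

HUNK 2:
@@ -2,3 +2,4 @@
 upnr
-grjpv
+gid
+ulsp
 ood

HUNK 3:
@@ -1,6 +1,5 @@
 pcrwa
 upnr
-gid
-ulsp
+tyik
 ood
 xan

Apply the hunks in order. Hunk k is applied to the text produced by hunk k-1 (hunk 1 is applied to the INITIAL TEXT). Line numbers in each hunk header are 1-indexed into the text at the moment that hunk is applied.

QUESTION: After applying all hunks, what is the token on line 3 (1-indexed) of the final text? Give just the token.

Answer: tyik

Derivation:
Hunk 1: at line 5 remove [cgw] add [tbtme,sragv,ipgm] -> 14 lines: pcrwa upnr grjpv ood xan tbtme sragv ipgm pil wgtaf cekri mxn mvr nvcnn
Hunk 2: at line 2 remove [grjpv] add [gid,ulsp] -> 15 lines: pcrwa upnr gid ulsp ood xan tbtme sragv ipgm pil wgtaf cekri mxn mvr nvcnn
Hunk 3: at line 1 remove [gid,ulsp] add [tyik] -> 14 lines: pcrwa upnr tyik ood xan tbtme sragv ipgm pil wgtaf cekri mxn mvr nvcnn
Final line 3: tyik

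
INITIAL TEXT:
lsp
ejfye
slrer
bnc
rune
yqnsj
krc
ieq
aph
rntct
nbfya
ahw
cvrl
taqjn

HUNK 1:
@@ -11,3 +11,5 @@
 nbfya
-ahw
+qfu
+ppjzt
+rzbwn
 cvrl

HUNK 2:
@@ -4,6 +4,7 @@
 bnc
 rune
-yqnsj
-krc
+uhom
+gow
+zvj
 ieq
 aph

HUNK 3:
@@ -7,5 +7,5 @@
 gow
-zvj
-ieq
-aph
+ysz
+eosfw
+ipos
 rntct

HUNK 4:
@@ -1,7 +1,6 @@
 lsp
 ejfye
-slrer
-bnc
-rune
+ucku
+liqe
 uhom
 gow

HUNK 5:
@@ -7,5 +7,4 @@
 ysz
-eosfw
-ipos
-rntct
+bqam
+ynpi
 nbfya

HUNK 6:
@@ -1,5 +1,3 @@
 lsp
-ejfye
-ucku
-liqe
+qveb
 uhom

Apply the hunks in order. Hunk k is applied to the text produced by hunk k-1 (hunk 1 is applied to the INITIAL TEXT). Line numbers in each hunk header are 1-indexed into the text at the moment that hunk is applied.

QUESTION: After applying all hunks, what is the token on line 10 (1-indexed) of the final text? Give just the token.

Answer: ppjzt

Derivation:
Hunk 1: at line 11 remove [ahw] add [qfu,ppjzt,rzbwn] -> 16 lines: lsp ejfye slrer bnc rune yqnsj krc ieq aph rntct nbfya qfu ppjzt rzbwn cvrl taqjn
Hunk 2: at line 4 remove [yqnsj,krc] add [uhom,gow,zvj] -> 17 lines: lsp ejfye slrer bnc rune uhom gow zvj ieq aph rntct nbfya qfu ppjzt rzbwn cvrl taqjn
Hunk 3: at line 7 remove [zvj,ieq,aph] add [ysz,eosfw,ipos] -> 17 lines: lsp ejfye slrer bnc rune uhom gow ysz eosfw ipos rntct nbfya qfu ppjzt rzbwn cvrl taqjn
Hunk 4: at line 1 remove [slrer,bnc,rune] add [ucku,liqe] -> 16 lines: lsp ejfye ucku liqe uhom gow ysz eosfw ipos rntct nbfya qfu ppjzt rzbwn cvrl taqjn
Hunk 5: at line 7 remove [eosfw,ipos,rntct] add [bqam,ynpi] -> 15 lines: lsp ejfye ucku liqe uhom gow ysz bqam ynpi nbfya qfu ppjzt rzbwn cvrl taqjn
Hunk 6: at line 1 remove [ejfye,ucku,liqe] add [qveb] -> 13 lines: lsp qveb uhom gow ysz bqam ynpi nbfya qfu ppjzt rzbwn cvrl taqjn
Final line 10: ppjzt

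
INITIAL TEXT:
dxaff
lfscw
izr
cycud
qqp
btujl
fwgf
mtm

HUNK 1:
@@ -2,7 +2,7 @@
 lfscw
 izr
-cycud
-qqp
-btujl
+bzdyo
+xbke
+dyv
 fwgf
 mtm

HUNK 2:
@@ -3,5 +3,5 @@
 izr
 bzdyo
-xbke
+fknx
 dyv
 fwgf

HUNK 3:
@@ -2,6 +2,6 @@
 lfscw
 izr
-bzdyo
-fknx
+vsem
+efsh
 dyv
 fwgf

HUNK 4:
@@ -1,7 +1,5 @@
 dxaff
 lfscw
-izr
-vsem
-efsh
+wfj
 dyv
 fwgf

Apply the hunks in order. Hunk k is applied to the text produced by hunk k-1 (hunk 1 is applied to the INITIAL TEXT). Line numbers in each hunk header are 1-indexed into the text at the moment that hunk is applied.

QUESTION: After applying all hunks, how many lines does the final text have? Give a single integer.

Hunk 1: at line 2 remove [cycud,qqp,btujl] add [bzdyo,xbke,dyv] -> 8 lines: dxaff lfscw izr bzdyo xbke dyv fwgf mtm
Hunk 2: at line 3 remove [xbke] add [fknx] -> 8 lines: dxaff lfscw izr bzdyo fknx dyv fwgf mtm
Hunk 3: at line 2 remove [bzdyo,fknx] add [vsem,efsh] -> 8 lines: dxaff lfscw izr vsem efsh dyv fwgf mtm
Hunk 4: at line 1 remove [izr,vsem,efsh] add [wfj] -> 6 lines: dxaff lfscw wfj dyv fwgf mtm
Final line count: 6

Answer: 6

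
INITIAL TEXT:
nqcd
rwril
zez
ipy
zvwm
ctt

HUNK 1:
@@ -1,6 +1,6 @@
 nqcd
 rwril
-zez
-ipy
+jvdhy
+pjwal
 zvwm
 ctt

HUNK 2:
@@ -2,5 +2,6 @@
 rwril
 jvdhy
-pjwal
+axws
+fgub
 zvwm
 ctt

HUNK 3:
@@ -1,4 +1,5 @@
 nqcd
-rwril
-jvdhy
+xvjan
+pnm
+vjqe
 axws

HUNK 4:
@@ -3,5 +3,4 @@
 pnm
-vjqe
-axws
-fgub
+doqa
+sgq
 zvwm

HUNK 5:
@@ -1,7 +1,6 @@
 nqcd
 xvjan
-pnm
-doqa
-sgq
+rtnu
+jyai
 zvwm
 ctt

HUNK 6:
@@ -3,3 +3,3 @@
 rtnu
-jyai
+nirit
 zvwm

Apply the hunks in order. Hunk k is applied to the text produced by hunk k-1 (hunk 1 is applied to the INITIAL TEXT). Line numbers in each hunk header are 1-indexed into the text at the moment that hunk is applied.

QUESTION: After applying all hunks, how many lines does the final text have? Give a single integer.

Hunk 1: at line 1 remove [zez,ipy] add [jvdhy,pjwal] -> 6 lines: nqcd rwril jvdhy pjwal zvwm ctt
Hunk 2: at line 2 remove [pjwal] add [axws,fgub] -> 7 lines: nqcd rwril jvdhy axws fgub zvwm ctt
Hunk 3: at line 1 remove [rwril,jvdhy] add [xvjan,pnm,vjqe] -> 8 lines: nqcd xvjan pnm vjqe axws fgub zvwm ctt
Hunk 4: at line 3 remove [vjqe,axws,fgub] add [doqa,sgq] -> 7 lines: nqcd xvjan pnm doqa sgq zvwm ctt
Hunk 5: at line 1 remove [pnm,doqa,sgq] add [rtnu,jyai] -> 6 lines: nqcd xvjan rtnu jyai zvwm ctt
Hunk 6: at line 3 remove [jyai] add [nirit] -> 6 lines: nqcd xvjan rtnu nirit zvwm ctt
Final line count: 6

Answer: 6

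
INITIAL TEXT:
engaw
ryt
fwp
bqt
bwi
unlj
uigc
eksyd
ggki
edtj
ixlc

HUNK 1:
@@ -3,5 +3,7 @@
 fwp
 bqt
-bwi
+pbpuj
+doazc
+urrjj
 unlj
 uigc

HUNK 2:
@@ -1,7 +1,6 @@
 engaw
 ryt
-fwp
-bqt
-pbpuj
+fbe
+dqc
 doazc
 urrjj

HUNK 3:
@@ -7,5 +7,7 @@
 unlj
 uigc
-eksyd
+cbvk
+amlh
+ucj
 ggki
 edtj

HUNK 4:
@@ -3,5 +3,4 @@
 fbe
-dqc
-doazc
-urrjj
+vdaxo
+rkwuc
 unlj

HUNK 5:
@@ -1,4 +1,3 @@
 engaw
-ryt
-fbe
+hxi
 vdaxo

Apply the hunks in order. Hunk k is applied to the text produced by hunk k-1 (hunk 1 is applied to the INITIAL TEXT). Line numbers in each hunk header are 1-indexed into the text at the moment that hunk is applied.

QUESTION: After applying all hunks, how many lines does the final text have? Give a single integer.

Hunk 1: at line 3 remove [bwi] add [pbpuj,doazc,urrjj] -> 13 lines: engaw ryt fwp bqt pbpuj doazc urrjj unlj uigc eksyd ggki edtj ixlc
Hunk 2: at line 1 remove [fwp,bqt,pbpuj] add [fbe,dqc] -> 12 lines: engaw ryt fbe dqc doazc urrjj unlj uigc eksyd ggki edtj ixlc
Hunk 3: at line 7 remove [eksyd] add [cbvk,amlh,ucj] -> 14 lines: engaw ryt fbe dqc doazc urrjj unlj uigc cbvk amlh ucj ggki edtj ixlc
Hunk 4: at line 3 remove [dqc,doazc,urrjj] add [vdaxo,rkwuc] -> 13 lines: engaw ryt fbe vdaxo rkwuc unlj uigc cbvk amlh ucj ggki edtj ixlc
Hunk 5: at line 1 remove [ryt,fbe] add [hxi] -> 12 lines: engaw hxi vdaxo rkwuc unlj uigc cbvk amlh ucj ggki edtj ixlc
Final line count: 12

Answer: 12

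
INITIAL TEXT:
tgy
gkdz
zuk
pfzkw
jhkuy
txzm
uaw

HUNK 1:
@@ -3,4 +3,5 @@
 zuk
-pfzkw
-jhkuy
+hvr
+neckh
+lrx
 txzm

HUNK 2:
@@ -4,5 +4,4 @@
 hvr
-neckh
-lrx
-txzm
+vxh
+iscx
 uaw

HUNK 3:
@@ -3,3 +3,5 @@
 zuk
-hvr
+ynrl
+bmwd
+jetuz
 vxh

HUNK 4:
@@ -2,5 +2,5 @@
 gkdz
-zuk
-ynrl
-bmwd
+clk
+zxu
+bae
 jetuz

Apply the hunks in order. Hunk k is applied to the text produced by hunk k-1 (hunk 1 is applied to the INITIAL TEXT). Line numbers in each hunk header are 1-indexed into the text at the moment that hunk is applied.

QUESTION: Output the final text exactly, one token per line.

Hunk 1: at line 3 remove [pfzkw,jhkuy] add [hvr,neckh,lrx] -> 8 lines: tgy gkdz zuk hvr neckh lrx txzm uaw
Hunk 2: at line 4 remove [neckh,lrx,txzm] add [vxh,iscx] -> 7 lines: tgy gkdz zuk hvr vxh iscx uaw
Hunk 3: at line 3 remove [hvr] add [ynrl,bmwd,jetuz] -> 9 lines: tgy gkdz zuk ynrl bmwd jetuz vxh iscx uaw
Hunk 4: at line 2 remove [zuk,ynrl,bmwd] add [clk,zxu,bae] -> 9 lines: tgy gkdz clk zxu bae jetuz vxh iscx uaw

Answer: tgy
gkdz
clk
zxu
bae
jetuz
vxh
iscx
uaw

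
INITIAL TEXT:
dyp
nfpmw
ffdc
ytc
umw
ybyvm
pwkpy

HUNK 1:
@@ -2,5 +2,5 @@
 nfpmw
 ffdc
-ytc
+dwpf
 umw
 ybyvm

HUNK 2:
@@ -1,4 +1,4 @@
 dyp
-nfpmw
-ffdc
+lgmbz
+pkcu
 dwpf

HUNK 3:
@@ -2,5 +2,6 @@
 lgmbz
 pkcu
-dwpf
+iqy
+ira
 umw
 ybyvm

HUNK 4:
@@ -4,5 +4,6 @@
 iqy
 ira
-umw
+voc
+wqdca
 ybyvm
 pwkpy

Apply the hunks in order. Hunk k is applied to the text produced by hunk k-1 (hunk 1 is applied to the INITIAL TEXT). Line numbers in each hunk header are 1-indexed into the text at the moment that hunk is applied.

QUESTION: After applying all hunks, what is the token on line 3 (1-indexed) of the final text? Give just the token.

Answer: pkcu

Derivation:
Hunk 1: at line 2 remove [ytc] add [dwpf] -> 7 lines: dyp nfpmw ffdc dwpf umw ybyvm pwkpy
Hunk 2: at line 1 remove [nfpmw,ffdc] add [lgmbz,pkcu] -> 7 lines: dyp lgmbz pkcu dwpf umw ybyvm pwkpy
Hunk 3: at line 2 remove [dwpf] add [iqy,ira] -> 8 lines: dyp lgmbz pkcu iqy ira umw ybyvm pwkpy
Hunk 4: at line 4 remove [umw] add [voc,wqdca] -> 9 lines: dyp lgmbz pkcu iqy ira voc wqdca ybyvm pwkpy
Final line 3: pkcu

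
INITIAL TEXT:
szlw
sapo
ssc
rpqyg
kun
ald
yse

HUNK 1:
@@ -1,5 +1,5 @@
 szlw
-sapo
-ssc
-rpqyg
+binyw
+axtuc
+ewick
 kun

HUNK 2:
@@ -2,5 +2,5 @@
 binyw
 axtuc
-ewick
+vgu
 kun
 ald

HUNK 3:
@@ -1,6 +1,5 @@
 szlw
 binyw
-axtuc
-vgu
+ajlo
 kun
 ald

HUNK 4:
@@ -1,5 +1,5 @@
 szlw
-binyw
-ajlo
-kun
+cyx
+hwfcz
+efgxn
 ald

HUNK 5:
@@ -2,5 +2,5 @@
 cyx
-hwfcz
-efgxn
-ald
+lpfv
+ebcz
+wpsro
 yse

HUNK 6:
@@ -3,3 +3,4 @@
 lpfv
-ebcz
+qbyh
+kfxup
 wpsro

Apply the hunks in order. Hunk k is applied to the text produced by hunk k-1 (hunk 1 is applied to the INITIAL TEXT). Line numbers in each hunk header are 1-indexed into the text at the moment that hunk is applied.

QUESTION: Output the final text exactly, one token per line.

Answer: szlw
cyx
lpfv
qbyh
kfxup
wpsro
yse

Derivation:
Hunk 1: at line 1 remove [sapo,ssc,rpqyg] add [binyw,axtuc,ewick] -> 7 lines: szlw binyw axtuc ewick kun ald yse
Hunk 2: at line 2 remove [ewick] add [vgu] -> 7 lines: szlw binyw axtuc vgu kun ald yse
Hunk 3: at line 1 remove [axtuc,vgu] add [ajlo] -> 6 lines: szlw binyw ajlo kun ald yse
Hunk 4: at line 1 remove [binyw,ajlo,kun] add [cyx,hwfcz,efgxn] -> 6 lines: szlw cyx hwfcz efgxn ald yse
Hunk 5: at line 2 remove [hwfcz,efgxn,ald] add [lpfv,ebcz,wpsro] -> 6 lines: szlw cyx lpfv ebcz wpsro yse
Hunk 6: at line 3 remove [ebcz] add [qbyh,kfxup] -> 7 lines: szlw cyx lpfv qbyh kfxup wpsro yse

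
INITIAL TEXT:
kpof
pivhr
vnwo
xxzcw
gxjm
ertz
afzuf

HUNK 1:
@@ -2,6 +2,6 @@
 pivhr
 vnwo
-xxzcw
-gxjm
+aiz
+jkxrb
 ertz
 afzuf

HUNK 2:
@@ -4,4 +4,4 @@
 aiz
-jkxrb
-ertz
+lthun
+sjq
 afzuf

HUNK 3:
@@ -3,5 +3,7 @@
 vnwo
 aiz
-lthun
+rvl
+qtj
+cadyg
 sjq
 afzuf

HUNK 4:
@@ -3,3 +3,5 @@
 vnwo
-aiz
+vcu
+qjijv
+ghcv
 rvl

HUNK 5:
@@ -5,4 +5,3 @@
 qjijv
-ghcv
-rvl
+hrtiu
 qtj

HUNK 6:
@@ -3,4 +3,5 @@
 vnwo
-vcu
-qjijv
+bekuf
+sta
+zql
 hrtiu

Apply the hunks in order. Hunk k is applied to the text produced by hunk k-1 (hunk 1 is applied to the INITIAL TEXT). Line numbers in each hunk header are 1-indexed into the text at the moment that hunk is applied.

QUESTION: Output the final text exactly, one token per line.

Answer: kpof
pivhr
vnwo
bekuf
sta
zql
hrtiu
qtj
cadyg
sjq
afzuf

Derivation:
Hunk 1: at line 2 remove [xxzcw,gxjm] add [aiz,jkxrb] -> 7 lines: kpof pivhr vnwo aiz jkxrb ertz afzuf
Hunk 2: at line 4 remove [jkxrb,ertz] add [lthun,sjq] -> 7 lines: kpof pivhr vnwo aiz lthun sjq afzuf
Hunk 3: at line 3 remove [lthun] add [rvl,qtj,cadyg] -> 9 lines: kpof pivhr vnwo aiz rvl qtj cadyg sjq afzuf
Hunk 4: at line 3 remove [aiz] add [vcu,qjijv,ghcv] -> 11 lines: kpof pivhr vnwo vcu qjijv ghcv rvl qtj cadyg sjq afzuf
Hunk 5: at line 5 remove [ghcv,rvl] add [hrtiu] -> 10 lines: kpof pivhr vnwo vcu qjijv hrtiu qtj cadyg sjq afzuf
Hunk 6: at line 3 remove [vcu,qjijv] add [bekuf,sta,zql] -> 11 lines: kpof pivhr vnwo bekuf sta zql hrtiu qtj cadyg sjq afzuf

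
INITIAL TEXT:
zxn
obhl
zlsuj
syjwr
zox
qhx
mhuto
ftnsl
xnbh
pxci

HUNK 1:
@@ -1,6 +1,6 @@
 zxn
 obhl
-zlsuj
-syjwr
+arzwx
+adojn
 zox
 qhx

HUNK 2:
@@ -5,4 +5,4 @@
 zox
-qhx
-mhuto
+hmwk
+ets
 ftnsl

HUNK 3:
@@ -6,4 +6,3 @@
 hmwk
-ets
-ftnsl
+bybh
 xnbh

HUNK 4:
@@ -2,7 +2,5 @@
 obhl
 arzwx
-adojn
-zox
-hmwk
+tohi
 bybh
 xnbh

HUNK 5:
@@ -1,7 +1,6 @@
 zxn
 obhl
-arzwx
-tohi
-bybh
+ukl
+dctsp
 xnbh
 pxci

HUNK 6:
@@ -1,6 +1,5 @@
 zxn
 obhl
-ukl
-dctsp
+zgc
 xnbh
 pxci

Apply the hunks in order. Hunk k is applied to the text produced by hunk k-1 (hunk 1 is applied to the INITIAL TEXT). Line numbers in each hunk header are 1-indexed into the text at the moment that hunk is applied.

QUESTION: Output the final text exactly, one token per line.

Answer: zxn
obhl
zgc
xnbh
pxci

Derivation:
Hunk 1: at line 1 remove [zlsuj,syjwr] add [arzwx,adojn] -> 10 lines: zxn obhl arzwx adojn zox qhx mhuto ftnsl xnbh pxci
Hunk 2: at line 5 remove [qhx,mhuto] add [hmwk,ets] -> 10 lines: zxn obhl arzwx adojn zox hmwk ets ftnsl xnbh pxci
Hunk 3: at line 6 remove [ets,ftnsl] add [bybh] -> 9 lines: zxn obhl arzwx adojn zox hmwk bybh xnbh pxci
Hunk 4: at line 2 remove [adojn,zox,hmwk] add [tohi] -> 7 lines: zxn obhl arzwx tohi bybh xnbh pxci
Hunk 5: at line 1 remove [arzwx,tohi,bybh] add [ukl,dctsp] -> 6 lines: zxn obhl ukl dctsp xnbh pxci
Hunk 6: at line 1 remove [ukl,dctsp] add [zgc] -> 5 lines: zxn obhl zgc xnbh pxci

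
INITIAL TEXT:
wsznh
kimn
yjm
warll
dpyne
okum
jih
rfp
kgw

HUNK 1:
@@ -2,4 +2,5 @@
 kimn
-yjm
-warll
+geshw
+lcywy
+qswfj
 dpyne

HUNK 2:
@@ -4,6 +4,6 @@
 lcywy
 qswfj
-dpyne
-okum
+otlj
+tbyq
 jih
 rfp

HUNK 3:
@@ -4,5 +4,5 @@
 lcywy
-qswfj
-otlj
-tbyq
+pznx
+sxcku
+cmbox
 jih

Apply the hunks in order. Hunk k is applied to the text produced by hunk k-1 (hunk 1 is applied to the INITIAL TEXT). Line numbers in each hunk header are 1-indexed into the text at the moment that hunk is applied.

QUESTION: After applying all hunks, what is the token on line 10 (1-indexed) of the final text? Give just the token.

Answer: kgw

Derivation:
Hunk 1: at line 2 remove [yjm,warll] add [geshw,lcywy,qswfj] -> 10 lines: wsznh kimn geshw lcywy qswfj dpyne okum jih rfp kgw
Hunk 2: at line 4 remove [dpyne,okum] add [otlj,tbyq] -> 10 lines: wsznh kimn geshw lcywy qswfj otlj tbyq jih rfp kgw
Hunk 3: at line 4 remove [qswfj,otlj,tbyq] add [pznx,sxcku,cmbox] -> 10 lines: wsznh kimn geshw lcywy pznx sxcku cmbox jih rfp kgw
Final line 10: kgw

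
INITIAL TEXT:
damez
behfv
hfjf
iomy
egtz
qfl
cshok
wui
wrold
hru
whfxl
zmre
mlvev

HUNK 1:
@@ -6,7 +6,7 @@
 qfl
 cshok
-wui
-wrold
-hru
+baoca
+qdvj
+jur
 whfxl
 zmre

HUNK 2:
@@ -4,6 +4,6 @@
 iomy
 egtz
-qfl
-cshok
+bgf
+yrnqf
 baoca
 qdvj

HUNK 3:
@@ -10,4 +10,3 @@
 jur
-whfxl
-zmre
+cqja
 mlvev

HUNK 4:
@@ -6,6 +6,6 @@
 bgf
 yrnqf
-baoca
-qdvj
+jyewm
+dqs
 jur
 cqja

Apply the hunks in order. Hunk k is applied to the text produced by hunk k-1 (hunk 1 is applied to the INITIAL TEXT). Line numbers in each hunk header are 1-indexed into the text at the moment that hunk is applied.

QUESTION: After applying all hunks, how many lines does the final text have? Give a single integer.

Answer: 12

Derivation:
Hunk 1: at line 6 remove [wui,wrold,hru] add [baoca,qdvj,jur] -> 13 lines: damez behfv hfjf iomy egtz qfl cshok baoca qdvj jur whfxl zmre mlvev
Hunk 2: at line 4 remove [qfl,cshok] add [bgf,yrnqf] -> 13 lines: damez behfv hfjf iomy egtz bgf yrnqf baoca qdvj jur whfxl zmre mlvev
Hunk 3: at line 10 remove [whfxl,zmre] add [cqja] -> 12 lines: damez behfv hfjf iomy egtz bgf yrnqf baoca qdvj jur cqja mlvev
Hunk 4: at line 6 remove [baoca,qdvj] add [jyewm,dqs] -> 12 lines: damez behfv hfjf iomy egtz bgf yrnqf jyewm dqs jur cqja mlvev
Final line count: 12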